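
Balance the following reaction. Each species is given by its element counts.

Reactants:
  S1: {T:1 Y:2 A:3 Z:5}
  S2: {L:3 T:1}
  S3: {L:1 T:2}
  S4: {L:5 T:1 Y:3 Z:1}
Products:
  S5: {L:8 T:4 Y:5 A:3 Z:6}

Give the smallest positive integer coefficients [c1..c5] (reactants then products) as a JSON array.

Coefficients: [5, 4, 3, 5, 5]

L: 5·0+4·3+3·1+5·5 = 40 | 5·8 = 40
T: 5·1+4·1+3·2+5·1 = 20 | 5·4 = 20
Y: 5·2+4·0+3·0+5·3 = 25 | 5·5 = 25
A: 5·3+4·0+3·0+5·0 = 15 | 5·3 = 15
Z: 5·5+4·0+3·0+5·1 = 30 | 5·6 = 30
gcd(5,4,3,5,5) = 1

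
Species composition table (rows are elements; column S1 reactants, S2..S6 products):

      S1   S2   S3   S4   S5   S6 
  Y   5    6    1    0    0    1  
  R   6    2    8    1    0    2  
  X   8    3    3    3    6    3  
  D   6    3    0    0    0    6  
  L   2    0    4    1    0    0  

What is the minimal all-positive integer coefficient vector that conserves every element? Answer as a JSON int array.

Y: 6·5 = 30 | 4·6+2·1+4·0+1·0+4·1 = 30
R: 6·6 = 36 | 4·2+2·8+4·1+1·0+4·2 = 36
X: 6·8 = 48 | 4·3+2·3+4·3+1·6+4·3 = 48
D: 6·6 = 36 | 4·3+2·0+4·0+1·0+4·6 = 36
L: 6·2 = 12 | 4·0+2·4+4·1+1·0+4·0 = 12
gcd(6,4,2,4,1,4) = 1

Coefficients: [6, 4, 2, 4, 1, 4]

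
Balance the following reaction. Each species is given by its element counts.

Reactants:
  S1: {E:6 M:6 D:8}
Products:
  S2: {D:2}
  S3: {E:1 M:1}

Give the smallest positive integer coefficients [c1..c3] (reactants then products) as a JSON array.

E: 1·6 = 6 | 4·0+6·1 = 6
M: 1·6 = 6 | 4·0+6·1 = 6
D: 1·8 = 8 | 4·2+6·0 = 8
gcd(1,4,6) = 1

Coefficients: [1, 4, 6]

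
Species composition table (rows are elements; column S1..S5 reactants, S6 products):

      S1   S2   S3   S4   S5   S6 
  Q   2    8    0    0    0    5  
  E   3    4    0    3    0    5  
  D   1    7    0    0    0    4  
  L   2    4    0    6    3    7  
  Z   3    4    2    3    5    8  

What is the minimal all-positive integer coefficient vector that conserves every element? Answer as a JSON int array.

Q: 3·2+3·8+4·0+3·0+2·0 = 30 | 6·5 = 30
E: 3·3+3·4+4·0+3·3+2·0 = 30 | 6·5 = 30
D: 3·1+3·7+4·0+3·0+2·0 = 24 | 6·4 = 24
L: 3·2+3·4+4·0+3·6+2·3 = 42 | 6·7 = 42
Z: 3·3+3·4+4·2+3·3+2·5 = 48 | 6·8 = 48
gcd(3,3,4,3,2,6) = 1

Coefficients: [3, 3, 4, 3, 2, 6]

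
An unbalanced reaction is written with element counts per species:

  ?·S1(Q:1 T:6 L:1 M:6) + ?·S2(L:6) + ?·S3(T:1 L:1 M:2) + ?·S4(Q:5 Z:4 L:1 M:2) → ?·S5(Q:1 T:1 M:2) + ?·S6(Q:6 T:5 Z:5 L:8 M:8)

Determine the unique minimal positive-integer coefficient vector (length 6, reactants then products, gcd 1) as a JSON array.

Coefficients: [3, 3, 6, 5, 4, 4]

Q: 3·1+3·0+6·0+5·5 = 28 | 4·1+4·6 = 28
T: 3·6+3·0+6·1+5·0 = 24 | 4·1+4·5 = 24
Z: 3·0+3·0+6·0+5·4 = 20 | 4·0+4·5 = 20
L: 3·1+3·6+6·1+5·1 = 32 | 4·0+4·8 = 32
M: 3·6+3·0+6·2+5·2 = 40 | 4·2+4·8 = 40
gcd(3,3,6,5,4,4) = 1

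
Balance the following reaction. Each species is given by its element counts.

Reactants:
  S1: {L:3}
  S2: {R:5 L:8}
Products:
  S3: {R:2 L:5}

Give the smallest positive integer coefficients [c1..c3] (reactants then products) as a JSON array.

R: 3·0+2·5 = 10 | 5·2 = 10
L: 3·3+2·8 = 25 | 5·5 = 25
gcd(3,2,5) = 1

Coefficients: [3, 2, 5]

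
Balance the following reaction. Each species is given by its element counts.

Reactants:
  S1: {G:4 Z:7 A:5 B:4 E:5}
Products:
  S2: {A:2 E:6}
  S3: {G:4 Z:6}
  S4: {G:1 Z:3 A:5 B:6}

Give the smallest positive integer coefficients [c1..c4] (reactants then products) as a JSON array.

Coefficients: [6, 5, 5, 4]

G: 6·4 = 24 | 5·0+5·4+4·1 = 24
Z: 6·7 = 42 | 5·0+5·6+4·3 = 42
A: 6·5 = 30 | 5·2+5·0+4·5 = 30
B: 6·4 = 24 | 5·0+5·0+4·6 = 24
E: 6·5 = 30 | 5·6+5·0+4·0 = 30
gcd(6,5,5,4) = 1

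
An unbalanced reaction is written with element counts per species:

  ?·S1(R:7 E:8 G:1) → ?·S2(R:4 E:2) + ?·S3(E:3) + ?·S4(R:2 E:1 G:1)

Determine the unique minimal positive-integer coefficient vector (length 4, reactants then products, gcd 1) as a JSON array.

R: 4·7 = 28 | 5·4+6·0+4·2 = 28
E: 4·8 = 32 | 5·2+6·3+4·1 = 32
G: 4·1 = 4 | 5·0+6·0+4·1 = 4
gcd(4,5,6,4) = 1

Coefficients: [4, 5, 6, 4]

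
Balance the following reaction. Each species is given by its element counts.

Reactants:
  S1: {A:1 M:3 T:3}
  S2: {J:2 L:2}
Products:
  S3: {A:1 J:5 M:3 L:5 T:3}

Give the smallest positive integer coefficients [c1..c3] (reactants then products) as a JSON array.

Coefficients: [2, 5, 2]

A: 2·1+5·0 = 2 | 2·1 = 2
J: 2·0+5·2 = 10 | 2·5 = 10
M: 2·3+5·0 = 6 | 2·3 = 6
L: 2·0+5·2 = 10 | 2·5 = 10
T: 2·3+5·0 = 6 | 2·3 = 6
gcd(2,5,2) = 1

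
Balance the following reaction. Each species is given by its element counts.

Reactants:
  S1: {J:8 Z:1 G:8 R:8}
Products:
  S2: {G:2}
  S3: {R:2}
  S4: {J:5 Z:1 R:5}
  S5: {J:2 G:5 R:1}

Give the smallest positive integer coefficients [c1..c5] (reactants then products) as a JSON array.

Coefficients: [4, 1, 3, 4, 6]

J: 4·8 = 32 | 1·0+3·0+4·5+6·2 = 32
Z: 4·1 = 4 | 1·0+3·0+4·1+6·0 = 4
G: 4·8 = 32 | 1·2+3·0+4·0+6·5 = 32
R: 4·8 = 32 | 1·0+3·2+4·5+6·1 = 32
gcd(4,1,3,4,6) = 1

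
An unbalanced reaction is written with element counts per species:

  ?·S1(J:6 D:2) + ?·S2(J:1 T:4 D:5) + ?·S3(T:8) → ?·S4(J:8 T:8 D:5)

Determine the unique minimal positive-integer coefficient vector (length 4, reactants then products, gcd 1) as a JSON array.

Coefficients: [5, 2, 3, 4]

J: 5·6+2·1+3·0 = 32 | 4·8 = 32
T: 5·0+2·4+3·8 = 32 | 4·8 = 32
D: 5·2+2·5+3·0 = 20 | 4·5 = 20
gcd(5,2,3,4) = 1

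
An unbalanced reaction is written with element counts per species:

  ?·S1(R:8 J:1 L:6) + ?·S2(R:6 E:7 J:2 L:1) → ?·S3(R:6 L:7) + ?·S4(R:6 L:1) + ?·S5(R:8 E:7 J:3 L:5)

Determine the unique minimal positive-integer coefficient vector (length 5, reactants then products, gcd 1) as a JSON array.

R: 6·8+6·6 = 84 | 1·6+5·6+6·8 = 84
E: 6·0+6·7 = 42 | 1·0+5·0+6·7 = 42
J: 6·1+6·2 = 18 | 1·0+5·0+6·3 = 18
L: 6·6+6·1 = 42 | 1·7+5·1+6·5 = 42
gcd(6,6,1,5,6) = 1

Coefficients: [6, 6, 1, 5, 6]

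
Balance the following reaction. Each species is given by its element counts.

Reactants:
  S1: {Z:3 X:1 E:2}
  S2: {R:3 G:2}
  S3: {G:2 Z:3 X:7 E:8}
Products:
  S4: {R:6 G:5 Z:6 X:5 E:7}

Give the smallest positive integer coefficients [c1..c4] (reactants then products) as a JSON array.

Coefficients: [3, 4, 1, 2]

R: 3·0+4·3+1·0 = 12 | 2·6 = 12
G: 3·0+4·2+1·2 = 10 | 2·5 = 10
Z: 3·3+4·0+1·3 = 12 | 2·6 = 12
X: 3·1+4·0+1·7 = 10 | 2·5 = 10
E: 3·2+4·0+1·8 = 14 | 2·7 = 14
gcd(3,4,1,2) = 1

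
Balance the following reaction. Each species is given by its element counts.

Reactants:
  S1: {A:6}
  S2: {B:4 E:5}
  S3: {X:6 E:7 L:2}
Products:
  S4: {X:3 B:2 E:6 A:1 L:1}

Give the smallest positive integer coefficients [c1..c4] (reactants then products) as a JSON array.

X: 1·0+3·0+3·6 = 18 | 6·3 = 18
B: 1·0+3·4+3·0 = 12 | 6·2 = 12
E: 1·0+3·5+3·7 = 36 | 6·6 = 36
A: 1·6+3·0+3·0 = 6 | 6·1 = 6
L: 1·0+3·0+3·2 = 6 | 6·1 = 6
gcd(1,3,3,6) = 1

Coefficients: [1, 3, 3, 6]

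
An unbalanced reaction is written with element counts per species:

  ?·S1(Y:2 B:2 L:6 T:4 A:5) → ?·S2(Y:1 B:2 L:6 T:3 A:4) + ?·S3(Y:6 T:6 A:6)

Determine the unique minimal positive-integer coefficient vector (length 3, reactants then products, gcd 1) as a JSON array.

Y: 6·2 = 12 | 6·1+1·6 = 12
B: 6·2 = 12 | 6·2+1·0 = 12
L: 6·6 = 36 | 6·6+1·0 = 36
T: 6·4 = 24 | 6·3+1·6 = 24
A: 6·5 = 30 | 6·4+1·6 = 30
gcd(6,6,1) = 1

Coefficients: [6, 6, 1]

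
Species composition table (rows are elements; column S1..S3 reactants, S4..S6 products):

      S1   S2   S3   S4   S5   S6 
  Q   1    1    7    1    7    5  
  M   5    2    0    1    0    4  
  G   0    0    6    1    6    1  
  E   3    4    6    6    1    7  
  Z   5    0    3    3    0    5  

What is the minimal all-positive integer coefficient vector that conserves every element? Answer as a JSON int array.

Coefficients: [1, 2, 5, 5, 4, 1]

Q: 1·1+2·1+5·7 = 38 | 5·1+4·7+1·5 = 38
M: 1·5+2·2+5·0 = 9 | 5·1+4·0+1·4 = 9
G: 1·0+2·0+5·6 = 30 | 5·1+4·6+1·1 = 30
E: 1·3+2·4+5·6 = 41 | 5·6+4·1+1·7 = 41
Z: 1·5+2·0+5·3 = 20 | 5·3+4·0+1·5 = 20
gcd(1,2,5,5,4,1) = 1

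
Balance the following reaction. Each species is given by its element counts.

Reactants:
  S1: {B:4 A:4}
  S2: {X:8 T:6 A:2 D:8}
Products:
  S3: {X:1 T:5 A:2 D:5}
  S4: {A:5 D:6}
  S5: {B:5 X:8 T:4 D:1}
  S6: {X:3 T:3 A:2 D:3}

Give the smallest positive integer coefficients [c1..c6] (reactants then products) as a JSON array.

B: 5·4+6·0 = 20 | 1·0+4·0+4·5+5·0 = 20
X: 5·0+6·8 = 48 | 1·1+4·0+4·8+5·3 = 48
T: 5·0+6·6 = 36 | 1·5+4·0+4·4+5·3 = 36
A: 5·4+6·2 = 32 | 1·2+4·5+4·0+5·2 = 32
D: 5·0+6·8 = 48 | 1·5+4·6+4·1+5·3 = 48
gcd(5,6,1,4,4,5) = 1

Coefficients: [5, 6, 1, 4, 4, 5]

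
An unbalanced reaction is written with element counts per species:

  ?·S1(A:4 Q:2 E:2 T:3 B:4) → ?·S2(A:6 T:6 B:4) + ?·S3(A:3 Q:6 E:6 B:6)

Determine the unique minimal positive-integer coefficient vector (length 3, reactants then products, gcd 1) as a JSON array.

Coefficients: [6, 3, 2]

A: 6·4 = 24 | 3·6+2·3 = 24
Q: 6·2 = 12 | 3·0+2·6 = 12
E: 6·2 = 12 | 3·0+2·6 = 12
T: 6·3 = 18 | 3·6+2·0 = 18
B: 6·4 = 24 | 3·4+2·6 = 24
gcd(6,3,2) = 1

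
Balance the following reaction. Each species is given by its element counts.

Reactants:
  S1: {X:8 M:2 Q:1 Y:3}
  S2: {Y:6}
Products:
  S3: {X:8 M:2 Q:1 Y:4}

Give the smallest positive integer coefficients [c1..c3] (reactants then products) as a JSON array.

Coefficients: [6, 1, 6]

X: 6·8+1·0 = 48 | 6·8 = 48
M: 6·2+1·0 = 12 | 6·2 = 12
Q: 6·1+1·0 = 6 | 6·1 = 6
Y: 6·3+1·6 = 24 | 6·4 = 24
gcd(6,1,6) = 1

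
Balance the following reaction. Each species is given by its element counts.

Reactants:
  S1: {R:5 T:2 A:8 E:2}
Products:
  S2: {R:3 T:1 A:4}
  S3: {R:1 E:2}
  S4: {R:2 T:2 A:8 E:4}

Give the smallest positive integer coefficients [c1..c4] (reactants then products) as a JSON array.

Coefficients: [3, 4, 1, 1]

R: 3·5 = 15 | 4·3+1·1+1·2 = 15
T: 3·2 = 6 | 4·1+1·0+1·2 = 6
A: 3·8 = 24 | 4·4+1·0+1·8 = 24
E: 3·2 = 6 | 4·0+1·2+1·4 = 6
gcd(3,4,1,1) = 1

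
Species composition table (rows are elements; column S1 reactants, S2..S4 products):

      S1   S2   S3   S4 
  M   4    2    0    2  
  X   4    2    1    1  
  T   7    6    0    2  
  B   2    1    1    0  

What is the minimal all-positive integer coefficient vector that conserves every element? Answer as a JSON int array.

Coefficients: [4, 3, 5, 5]

M: 4·4 = 16 | 3·2+5·0+5·2 = 16
X: 4·4 = 16 | 3·2+5·1+5·1 = 16
T: 4·7 = 28 | 3·6+5·0+5·2 = 28
B: 4·2 = 8 | 3·1+5·1+5·0 = 8
gcd(4,3,5,5) = 1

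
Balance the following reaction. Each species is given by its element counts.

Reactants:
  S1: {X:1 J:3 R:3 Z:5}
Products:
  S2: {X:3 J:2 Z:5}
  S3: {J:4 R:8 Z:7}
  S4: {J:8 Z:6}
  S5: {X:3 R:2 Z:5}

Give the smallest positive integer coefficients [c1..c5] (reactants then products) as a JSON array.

Coefficients: [6, 1, 2, 1, 1]

X: 6·1 = 6 | 1·3+2·0+1·0+1·3 = 6
J: 6·3 = 18 | 1·2+2·4+1·8+1·0 = 18
R: 6·3 = 18 | 1·0+2·8+1·0+1·2 = 18
Z: 6·5 = 30 | 1·5+2·7+1·6+1·5 = 30
gcd(6,1,2,1,1) = 1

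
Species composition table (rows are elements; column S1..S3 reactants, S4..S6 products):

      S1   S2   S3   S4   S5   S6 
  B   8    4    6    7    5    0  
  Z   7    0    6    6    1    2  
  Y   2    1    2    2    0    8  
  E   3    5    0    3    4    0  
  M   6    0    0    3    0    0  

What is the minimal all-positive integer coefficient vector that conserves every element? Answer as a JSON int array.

B: 2·8+6·4+3·6 = 58 | 4·7+6·5+1·0 = 58
Z: 2·7+6·0+3·6 = 32 | 4·6+6·1+1·2 = 32
Y: 2·2+6·1+3·2 = 16 | 4·2+6·0+1·8 = 16
E: 2·3+6·5+3·0 = 36 | 4·3+6·4+1·0 = 36
M: 2·6+6·0+3·0 = 12 | 4·3+6·0+1·0 = 12
gcd(2,6,3,4,6,1) = 1

Coefficients: [2, 6, 3, 4, 6, 1]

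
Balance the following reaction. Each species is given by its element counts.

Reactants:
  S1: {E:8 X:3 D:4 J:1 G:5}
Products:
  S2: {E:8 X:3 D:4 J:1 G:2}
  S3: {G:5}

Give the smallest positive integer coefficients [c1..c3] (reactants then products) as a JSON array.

E: 5·8 = 40 | 5·8+3·0 = 40
X: 5·3 = 15 | 5·3+3·0 = 15
D: 5·4 = 20 | 5·4+3·0 = 20
J: 5·1 = 5 | 5·1+3·0 = 5
G: 5·5 = 25 | 5·2+3·5 = 25
gcd(5,5,3) = 1

Coefficients: [5, 5, 3]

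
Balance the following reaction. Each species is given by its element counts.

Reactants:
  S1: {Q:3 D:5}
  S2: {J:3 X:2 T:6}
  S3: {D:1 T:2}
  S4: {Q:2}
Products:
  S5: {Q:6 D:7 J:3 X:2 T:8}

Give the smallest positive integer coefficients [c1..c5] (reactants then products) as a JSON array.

Q: 6·3+5·0+5·0+6·2 = 30 | 5·6 = 30
D: 6·5+5·0+5·1+6·0 = 35 | 5·7 = 35
J: 6·0+5·3+5·0+6·0 = 15 | 5·3 = 15
X: 6·0+5·2+5·0+6·0 = 10 | 5·2 = 10
T: 6·0+5·6+5·2+6·0 = 40 | 5·8 = 40
gcd(6,5,5,6,5) = 1

Coefficients: [6, 5, 5, 6, 5]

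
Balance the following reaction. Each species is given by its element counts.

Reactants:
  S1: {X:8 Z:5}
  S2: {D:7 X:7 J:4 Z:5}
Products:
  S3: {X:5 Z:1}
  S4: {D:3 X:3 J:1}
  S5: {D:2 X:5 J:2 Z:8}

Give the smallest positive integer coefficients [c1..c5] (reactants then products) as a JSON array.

Coefficients: [5, 4, 5, 6, 5]

D: 5·0+4·7 = 28 | 5·0+6·3+5·2 = 28
X: 5·8+4·7 = 68 | 5·5+6·3+5·5 = 68
J: 5·0+4·4 = 16 | 5·0+6·1+5·2 = 16
Z: 5·5+4·5 = 45 | 5·1+6·0+5·8 = 45
gcd(5,4,5,6,5) = 1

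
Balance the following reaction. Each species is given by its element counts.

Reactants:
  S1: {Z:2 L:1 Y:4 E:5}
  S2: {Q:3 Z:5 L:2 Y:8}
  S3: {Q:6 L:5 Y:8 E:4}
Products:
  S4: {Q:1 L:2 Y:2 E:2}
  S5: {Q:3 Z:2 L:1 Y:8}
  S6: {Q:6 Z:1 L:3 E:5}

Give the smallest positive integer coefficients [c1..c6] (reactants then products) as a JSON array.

Coefficients: [1, 1, 3, 6, 3, 1]

Q: 1·0+1·3+3·6 = 21 | 6·1+3·3+1·6 = 21
Z: 1·2+1·5+3·0 = 7 | 6·0+3·2+1·1 = 7
L: 1·1+1·2+3·5 = 18 | 6·2+3·1+1·3 = 18
Y: 1·4+1·8+3·8 = 36 | 6·2+3·8+1·0 = 36
E: 1·5+1·0+3·4 = 17 | 6·2+3·0+1·5 = 17
gcd(1,1,3,6,3,1) = 1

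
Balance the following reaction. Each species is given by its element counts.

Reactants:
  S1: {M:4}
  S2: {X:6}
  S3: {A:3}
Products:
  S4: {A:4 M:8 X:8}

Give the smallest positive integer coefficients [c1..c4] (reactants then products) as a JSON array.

Coefficients: [6, 4, 4, 3]

A: 6·0+4·0+4·3 = 12 | 3·4 = 12
M: 6·4+4·0+4·0 = 24 | 3·8 = 24
X: 6·0+4·6+4·0 = 24 | 3·8 = 24
gcd(6,4,4,3) = 1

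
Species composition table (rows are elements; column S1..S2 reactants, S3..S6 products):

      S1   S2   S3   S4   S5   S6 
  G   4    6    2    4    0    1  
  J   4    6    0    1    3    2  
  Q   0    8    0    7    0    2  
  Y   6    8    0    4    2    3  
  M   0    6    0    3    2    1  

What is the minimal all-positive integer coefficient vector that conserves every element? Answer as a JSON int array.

G: 1·4+5·6 = 34 | 6·2+4·4+6·0+6·1 = 34
J: 1·4+5·6 = 34 | 6·0+4·1+6·3+6·2 = 34
Q: 1·0+5·8 = 40 | 6·0+4·7+6·0+6·2 = 40
Y: 1·6+5·8 = 46 | 6·0+4·4+6·2+6·3 = 46
M: 1·0+5·6 = 30 | 6·0+4·3+6·2+6·1 = 30
gcd(1,5,6,4,6,6) = 1

Coefficients: [1, 5, 6, 4, 6, 6]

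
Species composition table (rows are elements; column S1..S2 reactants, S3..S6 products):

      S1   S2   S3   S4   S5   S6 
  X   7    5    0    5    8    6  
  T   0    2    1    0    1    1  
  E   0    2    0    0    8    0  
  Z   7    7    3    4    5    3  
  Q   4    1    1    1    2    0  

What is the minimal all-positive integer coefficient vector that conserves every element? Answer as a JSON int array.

Coefficients: [2, 4, 6, 4, 1, 1]

X: 2·7+4·5 = 34 | 6·0+4·5+1·8+1·6 = 34
T: 2·0+4·2 = 8 | 6·1+4·0+1·1+1·1 = 8
E: 2·0+4·2 = 8 | 6·0+4·0+1·8+1·0 = 8
Z: 2·7+4·7 = 42 | 6·3+4·4+1·5+1·3 = 42
Q: 2·4+4·1 = 12 | 6·1+4·1+1·2+1·0 = 12
gcd(2,4,6,4,1,1) = 1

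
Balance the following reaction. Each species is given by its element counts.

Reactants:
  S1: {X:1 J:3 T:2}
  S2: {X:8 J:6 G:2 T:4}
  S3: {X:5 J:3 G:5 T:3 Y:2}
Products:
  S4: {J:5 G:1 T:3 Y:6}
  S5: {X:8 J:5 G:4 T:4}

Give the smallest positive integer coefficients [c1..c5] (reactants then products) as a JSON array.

X: 1·1+3·8+3·5 = 40 | 1·0+5·8 = 40
J: 1·3+3·6+3·3 = 30 | 1·5+5·5 = 30
G: 1·0+3·2+3·5 = 21 | 1·1+5·4 = 21
T: 1·2+3·4+3·3 = 23 | 1·3+5·4 = 23
Y: 1·0+3·0+3·2 = 6 | 1·6+5·0 = 6
gcd(1,3,3,1,5) = 1

Coefficients: [1, 3, 3, 1, 5]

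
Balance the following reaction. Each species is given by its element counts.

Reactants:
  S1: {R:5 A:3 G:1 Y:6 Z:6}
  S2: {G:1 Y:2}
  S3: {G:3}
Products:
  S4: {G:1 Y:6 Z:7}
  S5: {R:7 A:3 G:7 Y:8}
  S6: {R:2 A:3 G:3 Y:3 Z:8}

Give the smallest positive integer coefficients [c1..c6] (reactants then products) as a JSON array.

R: 5·5+6·0+6·0 = 25 | 2·0+3·7+2·2 = 25
A: 5·3+6·0+6·0 = 15 | 2·0+3·3+2·3 = 15
G: 5·1+6·1+6·3 = 29 | 2·1+3·7+2·3 = 29
Y: 5·6+6·2+6·0 = 42 | 2·6+3·8+2·3 = 42
Z: 5·6+6·0+6·0 = 30 | 2·7+3·0+2·8 = 30
gcd(5,6,6,2,3,2) = 1

Coefficients: [5, 6, 6, 2, 3, 2]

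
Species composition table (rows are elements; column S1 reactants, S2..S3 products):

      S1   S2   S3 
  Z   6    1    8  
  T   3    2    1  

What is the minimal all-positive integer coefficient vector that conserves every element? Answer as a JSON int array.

Coefficients: [5, 6, 3]

Z: 5·6 = 30 | 6·1+3·8 = 30
T: 5·3 = 15 | 6·2+3·1 = 15
gcd(5,6,3) = 1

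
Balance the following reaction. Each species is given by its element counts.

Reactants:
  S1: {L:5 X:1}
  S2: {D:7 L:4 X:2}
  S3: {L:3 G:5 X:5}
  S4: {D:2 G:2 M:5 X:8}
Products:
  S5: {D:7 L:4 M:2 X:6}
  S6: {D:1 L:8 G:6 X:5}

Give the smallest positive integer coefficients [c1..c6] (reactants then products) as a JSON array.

Coefficients: [4, 5, 4, 2, 5, 4]

D: 4·0+5·7+4·0+2·2 = 39 | 5·7+4·1 = 39
L: 4·5+5·4+4·3+2·0 = 52 | 5·4+4·8 = 52
G: 4·0+5·0+4·5+2·2 = 24 | 5·0+4·6 = 24
M: 4·0+5·0+4·0+2·5 = 10 | 5·2+4·0 = 10
X: 4·1+5·2+4·5+2·8 = 50 | 5·6+4·5 = 50
gcd(4,5,4,2,5,4) = 1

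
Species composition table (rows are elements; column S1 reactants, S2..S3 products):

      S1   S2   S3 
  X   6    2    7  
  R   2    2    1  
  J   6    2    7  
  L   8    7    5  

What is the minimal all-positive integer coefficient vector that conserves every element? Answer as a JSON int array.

Coefficients: [3, 2, 2]

X: 3·6 = 18 | 2·2+2·7 = 18
R: 3·2 = 6 | 2·2+2·1 = 6
J: 3·6 = 18 | 2·2+2·7 = 18
L: 3·8 = 24 | 2·7+2·5 = 24
gcd(3,2,2) = 1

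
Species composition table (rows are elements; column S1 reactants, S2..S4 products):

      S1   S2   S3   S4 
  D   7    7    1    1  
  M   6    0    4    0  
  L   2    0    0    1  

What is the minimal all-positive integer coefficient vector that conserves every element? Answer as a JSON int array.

D: 2·7 = 14 | 1·7+3·1+4·1 = 14
M: 2·6 = 12 | 1·0+3·4+4·0 = 12
L: 2·2 = 4 | 1·0+3·0+4·1 = 4
gcd(2,1,3,4) = 1

Coefficients: [2, 1, 3, 4]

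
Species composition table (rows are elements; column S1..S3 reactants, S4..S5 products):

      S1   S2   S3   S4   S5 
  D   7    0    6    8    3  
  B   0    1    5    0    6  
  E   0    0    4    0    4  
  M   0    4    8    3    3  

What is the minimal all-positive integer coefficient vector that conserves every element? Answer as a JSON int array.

D: 3·7+1·0+1·6 = 27 | 3·8+1·3 = 27
B: 3·0+1·1+1·5 = 6 | 3·0+1·6 = 6
E: 3·0+1·0+1·4 = 4 | 3·0+1·4 = 4
M: 3·0+1·4+1·8 = 12 | 3·3+1·3 = 12
gcd(3,1,1,3,1) = 1

Coefficients: [3, 1, 1, 3, 1]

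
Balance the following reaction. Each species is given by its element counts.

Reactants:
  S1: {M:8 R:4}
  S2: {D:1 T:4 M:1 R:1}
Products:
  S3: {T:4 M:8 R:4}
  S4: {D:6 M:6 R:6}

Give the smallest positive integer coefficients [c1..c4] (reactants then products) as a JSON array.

D: 6·0+6·1 = 6 | 6·0+1·6 = 6
T: 6·0+6·4 = 24 | 6·4+1·0 = 24
M: 6·8+6·1 = 54 | 6·8+1·6 = 54
R: 6·4+6·1 = 30 | 6·4+1·6 = 30
gcd(6,6,6,1) = 1

Coefficients: [6, 6, 6, 1]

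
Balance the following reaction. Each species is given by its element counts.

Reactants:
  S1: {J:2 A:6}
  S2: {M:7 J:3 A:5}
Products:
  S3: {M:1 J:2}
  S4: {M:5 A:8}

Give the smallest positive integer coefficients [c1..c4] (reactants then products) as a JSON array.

M: 1·0+2·7 = 14 | 4·1+2·5 = 14
J: 1·2+2·3 = 8 | 4·2+2·0 = 8
A: 1·6+2·5 = 16 | 4·0+2·8 = 16
gcd(1,2,4,2) = 1

Coefficients: [1, 2, 4, 2]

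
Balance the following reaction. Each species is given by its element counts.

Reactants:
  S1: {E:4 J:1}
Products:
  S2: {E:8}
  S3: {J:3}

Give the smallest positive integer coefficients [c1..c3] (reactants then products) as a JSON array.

Coefficients: [6, 3, 2]

E: 6·4 = 24 | 3·8+2·0 = 24
J: 6·1 = 6 | 3·0+2·3 = 6
gcd(6,3,2) = 1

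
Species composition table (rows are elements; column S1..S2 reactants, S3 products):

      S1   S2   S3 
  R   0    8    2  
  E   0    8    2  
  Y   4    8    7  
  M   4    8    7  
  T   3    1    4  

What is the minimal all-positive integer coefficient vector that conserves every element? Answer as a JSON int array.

R: 5·0+1·8 = 8 | 4·2 = 8
E: 5·0+1·8 = 8 | 4·2 = 8
Y: 5·4+1·8 = 28 | 4·7 = 28
M: 5·4+1·8 = 28 | 4·7 = 28
T: 5·3+1·1 = 16 | 4·4 = 16
gcd(5,1,4) = 1

Coefficients: [5, 1, 4]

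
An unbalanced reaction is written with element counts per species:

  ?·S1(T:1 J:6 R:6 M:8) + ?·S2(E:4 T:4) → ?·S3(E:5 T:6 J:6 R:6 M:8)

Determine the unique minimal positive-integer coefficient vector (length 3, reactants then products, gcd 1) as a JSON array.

E: 4·0+5·4 = 20 | 4·5 = 20
T: 4·1+5·4 = 24 | 4·6 = 24
J: 4·6+5·0 = 24 | 4·6 = 24
R: 4·6+5·0 = 24 | 4·6 = 24
M: 4·8+5·0 = 32 | 4·8 = 32
gcd(4,5,4) = 1

Coefficients: [4, 5, 4]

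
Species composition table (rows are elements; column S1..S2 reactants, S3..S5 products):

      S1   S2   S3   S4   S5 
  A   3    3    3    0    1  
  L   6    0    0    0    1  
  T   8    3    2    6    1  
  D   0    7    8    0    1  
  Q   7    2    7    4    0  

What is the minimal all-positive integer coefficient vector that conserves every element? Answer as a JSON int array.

A: 1·3+2·3 = 9 | 1·3+1·0+6·1 = 9
L: 1·6+2·0 = 6 | 1·0+1·0+6·1 = 6
T: 1·8+2·3 = 14 | 1·2+1·6+6·1 = 14
D: 1·0+2·7 = 14 | 1·8+1·0+6·1 = 14
Q: 1·7+2·2 = 11 | 1·7+1·4+6·0 = 11
gcd(1,2,1,1,6) = 1

Coefficients: [1, 2, 1, 1, 6]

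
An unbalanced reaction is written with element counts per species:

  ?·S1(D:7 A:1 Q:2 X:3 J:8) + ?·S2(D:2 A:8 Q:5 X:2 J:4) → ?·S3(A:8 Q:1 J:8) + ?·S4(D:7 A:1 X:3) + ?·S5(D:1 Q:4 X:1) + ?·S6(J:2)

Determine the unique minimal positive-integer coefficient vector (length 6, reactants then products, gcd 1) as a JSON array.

D: 2·7+1·2 = 16 | 1·0+2·7+2·1+6·0 = 16
A: 2·1+1·8 = 10 | 1·8+2·1+2·0+6·0 = 10
Q: 2·2+1·5 = 9 | 1·1+2·0+2·4+6·0 = 9
X: 2·3+1·2 = 8 | 1·0+2·3+2·1+6·0 = 8
J: 2·8+1·4 = 20 | 1·8+2·0+2·0+6·2 = 20
gcd(2,1,1,2,2,6) = 1

Coefficients: [2, 1, 1, 2, 2, 6]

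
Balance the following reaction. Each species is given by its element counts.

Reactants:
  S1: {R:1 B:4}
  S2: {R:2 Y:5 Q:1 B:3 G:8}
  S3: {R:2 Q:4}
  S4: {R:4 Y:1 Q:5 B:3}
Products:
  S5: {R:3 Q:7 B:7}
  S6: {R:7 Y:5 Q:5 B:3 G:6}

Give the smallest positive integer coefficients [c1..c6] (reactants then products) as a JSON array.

Coefficients: [4, 3, 5, 5, 4, 4]

R: 4·1+3·2+5·2+5·4 = 40 | 4·3+4·7 = 40
Y: 4·0+3·5+5·0+5·1 = 20 | 4·0+4·5 = 20
Q: 4·0+3·1+5·4+5·5 = 48 | 4·7+4·5 = 48
B: 4·4+3·3+5·0+5·3 = 40 | 4·7+4·3 = 40
G: 4·0+3·8+5·0+5·0 = 24 | 4·0+4·6 = 24
gcd(4,3,5,5,4,4) = 1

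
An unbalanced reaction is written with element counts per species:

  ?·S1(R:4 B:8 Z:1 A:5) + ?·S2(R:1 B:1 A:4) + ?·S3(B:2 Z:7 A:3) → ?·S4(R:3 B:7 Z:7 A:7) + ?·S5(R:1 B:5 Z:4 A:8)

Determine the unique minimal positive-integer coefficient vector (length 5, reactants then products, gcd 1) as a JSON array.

Coefficients: [4, 3, 6, 6, 1]

R: 4·4+3·1+6·0 = 19 | 6·3+1·1 = 19
B: 4·8+3·1+6·2 = 47 | 6·7+1·5 = 47
Z: 4·1+3·0+6·7 = 46 | 6·7+1·4 = 46
A: 4·5+3·4+6·3 = 50 | 6·7+1·8 = 50
gcd(4,3,6,6,1) = 1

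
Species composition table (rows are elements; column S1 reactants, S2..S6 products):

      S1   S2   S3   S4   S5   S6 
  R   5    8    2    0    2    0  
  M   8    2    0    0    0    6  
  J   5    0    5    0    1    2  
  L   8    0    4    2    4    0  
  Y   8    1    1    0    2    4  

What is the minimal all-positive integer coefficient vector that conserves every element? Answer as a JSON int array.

R: 4·5 = 20 | 1·8+1·2+4·0+5·2+5·0 = 20
M: 4·8 = 32 | 1·2+1·0+4·0+5·0+5·6 = 32
J: 4·5 = 20 | 1·0+1·5+4·0+5·1+5·2 = 20
L: 4·8 = 32 | 1·0+1·4+4·2+5·4+5·0 = 32
Y: 4·8 = 32 | 1·1+1·1+4·0+5·2+5·4 = 32
gcd(4,1,1,4,5,5) = 1

Coefficients: [4, 1, 1, 4, 5, 5]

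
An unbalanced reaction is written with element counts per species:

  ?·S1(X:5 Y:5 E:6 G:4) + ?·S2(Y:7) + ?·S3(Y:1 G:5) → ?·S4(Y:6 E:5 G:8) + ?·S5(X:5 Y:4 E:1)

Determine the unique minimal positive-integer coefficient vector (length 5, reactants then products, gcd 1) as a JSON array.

X: 5·5+3·0+4·0 = 25 | 5·0+5·5 = 25
Y: 5·5+3·7+4·1 = 50 | 5·6+5·4 = 50
E: 5·6+3·0+4·0 = 30 | 5·5+5·1 = 30
G: 5·4+3·0+4·5 = 40 | 5·8+5·0 = 40
gcd(5,3,4,5,5) = 1

Coefficients: [5, 3, 4, 5, 5]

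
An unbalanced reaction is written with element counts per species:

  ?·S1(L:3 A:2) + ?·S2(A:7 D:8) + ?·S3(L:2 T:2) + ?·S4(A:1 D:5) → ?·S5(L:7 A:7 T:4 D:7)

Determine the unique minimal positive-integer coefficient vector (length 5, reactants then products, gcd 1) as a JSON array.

L: 3·3+2·0+6·2+1·0 = 21 | 3·7 = 21
A: 3·2+2·7+6·0+1·1 = 21 | 3·7 = 21
T: 3·0+2·0+6·2+1·0 = 12 | 3·4 = 12
D: 3·0+2·8+6·0+1·5 = 21 | 3·7 = 21
gcd(3,2,6,1,3) = 1

Coefficients: [3, 2, 6, 1, 3]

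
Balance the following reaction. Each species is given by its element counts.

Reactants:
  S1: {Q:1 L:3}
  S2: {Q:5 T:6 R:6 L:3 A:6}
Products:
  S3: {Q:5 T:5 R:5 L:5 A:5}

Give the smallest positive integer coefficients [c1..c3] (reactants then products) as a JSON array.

Q: 5·1+5·5 = 30 | 6·5 = 30
T: 5·0+5·6 = 30 | 6·5 = 30
R: 5·0+5·6 = 30 | 6·5 = 30
L: 5·3+5·3 = 30 | 6·5 = 30
A: 5·0+5·6 = 30 | 6·5 = 30
gcd(5,5,6) = 1

Coefficients: [5, 5, 6]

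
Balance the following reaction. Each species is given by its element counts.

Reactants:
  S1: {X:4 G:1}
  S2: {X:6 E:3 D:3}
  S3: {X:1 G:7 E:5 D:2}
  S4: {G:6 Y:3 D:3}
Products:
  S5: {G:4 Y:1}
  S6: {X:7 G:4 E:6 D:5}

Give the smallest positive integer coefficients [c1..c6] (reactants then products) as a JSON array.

Coefficients: [3, 1, 3, 2, 6, 3]

X: 3·4+1·6+3·1+2·0 = 21 | 6·0+3·7 = 21
G: 3·1+1·0+3·7+2·6 = 36 | 6·4+3·4 = 36
E: 3·0+1·3+3·5+2·0 = 18 | 6·0+3·6 = 18
Y: 3·0+1·0+3·0+2·3 = 6 | 6·1+3·0 = 6
D: 3·0+1·3+3·2+2·3 = 15 | 6·0+3·5 = 15
gcd(3,1,3,2,6,3) = 1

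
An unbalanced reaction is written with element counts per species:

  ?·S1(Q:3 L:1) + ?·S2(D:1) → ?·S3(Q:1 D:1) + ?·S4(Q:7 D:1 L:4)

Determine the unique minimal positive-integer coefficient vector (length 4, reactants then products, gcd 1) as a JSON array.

Q: 4·3+6·0 = 12 | 5·1+1·7 = 12
D: 4·0+6·1 = 6 | 5·1+1·1 = 6
L: 4·1+6·0 = 4 | 5·0+1·4 = 4
gcd(4,6,5,1) = 1

Coefficients: [4, 6, 5, 1]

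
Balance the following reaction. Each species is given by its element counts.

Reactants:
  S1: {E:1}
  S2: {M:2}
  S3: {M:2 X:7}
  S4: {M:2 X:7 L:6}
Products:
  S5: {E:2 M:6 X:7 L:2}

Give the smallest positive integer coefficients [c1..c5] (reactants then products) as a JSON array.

Coefficients: [6, 6, 2, 1, 3]

E: 6·1+6·0+2·0+1·0 = 6 | 3·2 = 6
M: 6·0+6·2+2·2+1·2 = 18 | 3·6 = 18
X: 6·0+6·0+2·7+1·7 = 21 | 3·7 = 21
L: 6·0+6·0+2·0+1·6 = 6 | 3·2 = 6
gcd(6,6,2,1,3) = 1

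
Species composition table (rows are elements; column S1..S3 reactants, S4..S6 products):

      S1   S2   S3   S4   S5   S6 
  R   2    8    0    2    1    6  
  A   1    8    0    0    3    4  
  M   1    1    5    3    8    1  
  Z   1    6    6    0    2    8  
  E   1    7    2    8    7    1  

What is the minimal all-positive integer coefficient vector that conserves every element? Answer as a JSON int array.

R: 6·2+2·8+3·0 = 28 | 1·2+2·1+4·6 = 28
A: 6·1+2·8+3·0 = 22 | 1·0+2·3+4·4 = 22
M: 6·1+2·1+3·5 = 23 | 1·3+2·8+4·1 = 23
Z: 6·1+2·6+3·6 = 36 | 1·0+2·2+4·8 = 36
E: 6·1+2·7+3·2 = 26 | 1·8+2·7+4·1 = 26
gcd(6,2,3,1,2,4) = 1

Coefficients: [6, 2, 3, 1, 2, 4]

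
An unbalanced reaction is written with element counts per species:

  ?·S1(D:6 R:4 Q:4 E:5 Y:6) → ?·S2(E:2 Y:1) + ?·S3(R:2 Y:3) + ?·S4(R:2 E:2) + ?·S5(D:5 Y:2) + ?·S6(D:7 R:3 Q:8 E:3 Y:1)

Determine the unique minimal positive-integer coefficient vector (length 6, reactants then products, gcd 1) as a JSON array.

D: 4·6 = 24 | 6·0+4·0+1·0+2·5+2·7 = 24
R: 4·4 = 16 | 6·0+4·2+1·2+2·0+2·3 = 16
Q: 4·4 = 16 | 6·0+4·0+1·0+2·0+2·8 = 16
E: 4·5 = 20 | 6·2+4·0+1·2+2·0+2·3 = 20
Y: 4·6 = 24 | 6·1+4·3+1·0+2·2+2·1 = 24
gcd(4,6,4,1,2,2) = 1

Coefficients: [4, 6, 4, 1, 2, 2]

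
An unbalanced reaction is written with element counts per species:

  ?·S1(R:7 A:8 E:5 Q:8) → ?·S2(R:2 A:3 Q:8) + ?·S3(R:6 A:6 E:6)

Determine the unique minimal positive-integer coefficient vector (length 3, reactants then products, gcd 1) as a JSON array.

Coefficients: [6, 6, 5]

R: 6·7 = 42 | 6·2+5·6 = 42
A: 6·8 = 48 | 6·3+5·6 = 48
E: 6·5 = 30 | 6·0+5·6 = 30
Q: 6·8 = 48 | 6·8+5·0 = 48
gcd(6,6,5) = 1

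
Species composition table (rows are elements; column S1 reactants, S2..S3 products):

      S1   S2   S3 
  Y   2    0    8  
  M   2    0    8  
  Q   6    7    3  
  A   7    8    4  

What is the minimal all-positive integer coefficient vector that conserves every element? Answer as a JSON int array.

Coefficients: [4, 3, 1]

Y: 4·2 = 8 | 3·0+1·8 = 8
M: 4·2 = 8 | 3·0+1·8 = 8
Q: 4·6 = 24 | 3·7+1·3 = 24
A: 4·7 = 28 | 3·8+1·4 = 28
gcd(4,3,1) = 1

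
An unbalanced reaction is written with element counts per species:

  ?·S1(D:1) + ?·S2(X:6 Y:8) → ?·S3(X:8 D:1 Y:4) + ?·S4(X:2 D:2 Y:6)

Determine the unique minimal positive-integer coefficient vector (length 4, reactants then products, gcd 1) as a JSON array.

Coefficients: [5, 2, 1, 2]

X: 5·0+2·6 = 12 | 1·8+2·2 = 12
D: 5·1+2·0 = 5 | 1·1+2·2 = 5
Y: 5·0+2·8 = 16 | 1·4+2·6 = 16
gcd(5,2,1,2) = 1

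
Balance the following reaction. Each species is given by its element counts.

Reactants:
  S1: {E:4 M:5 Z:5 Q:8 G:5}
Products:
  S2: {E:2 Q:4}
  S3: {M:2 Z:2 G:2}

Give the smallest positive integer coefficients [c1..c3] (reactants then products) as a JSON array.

E: 2·4 = 8 | 4·2+5·0 = 8
M: 2·5 = 10 | 4·0+5·2 = 10
Z: 2·5 = 10 | 4·0+5·2 = 10
Q: 2·8 = 16 | 4·4+5·0 = 16
G: 2·5 = 10 | 4·0+5·2 = 10
gcd(2,4,5) = 1

Coefficients: [2, 4, 5]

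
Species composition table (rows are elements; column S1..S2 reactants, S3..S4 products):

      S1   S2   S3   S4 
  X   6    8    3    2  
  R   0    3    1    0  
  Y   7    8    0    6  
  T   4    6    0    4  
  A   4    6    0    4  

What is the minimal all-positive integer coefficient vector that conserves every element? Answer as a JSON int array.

Coefficients: [2, 2, 6, 5]

X: 2·6+2·8 = 28 | 6·3+5·2 = 28
R: 2·0+2·3 = 6 | 6·1+5·0 = 6
Y: 2·7+2·8 = 30 | 6·0+5·6 = 30
T: 2·4+2·6 = 20 | 6·0+5·4 = 20
A: 2·4+2·6 = 20 | 6·0+5·4 = 20
gcd(2,2,6,5) = 1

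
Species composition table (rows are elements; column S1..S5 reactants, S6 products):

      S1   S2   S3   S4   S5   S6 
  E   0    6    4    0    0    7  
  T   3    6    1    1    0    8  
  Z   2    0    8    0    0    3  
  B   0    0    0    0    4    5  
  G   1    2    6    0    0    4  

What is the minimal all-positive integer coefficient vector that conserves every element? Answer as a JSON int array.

E: 2·0+4·6+1·4+1·0+5·0 = 28 | 4·7 = 28
T: 2·3+4·6+1·1+1·1+5·0 = 32 | 4·8 = 32
Z: 2·2+4·0+1·8+1·0+5·0 = 12 | 4·3 = 12
B: 2·0+4·0+1·0+1·0+5·4 = 20 | 4·5 = 20
G: 2·1+4·2+1·6+1·0+5·0 = 16 | 4·4 = 16
gcd(2,4,1,1,5,4) = 1

Coefficients: [2, 4, 1, 1, 5, 4]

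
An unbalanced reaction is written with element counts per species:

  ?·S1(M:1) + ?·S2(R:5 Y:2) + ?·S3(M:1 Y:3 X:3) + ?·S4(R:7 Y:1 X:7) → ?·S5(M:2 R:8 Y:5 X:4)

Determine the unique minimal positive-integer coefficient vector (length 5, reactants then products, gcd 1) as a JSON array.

Coefficients: [5, 5, 3, 1, 4]

M: 5·1+5·0+3·1+1·0 = 8 | 4·2 = 8
R: 5·0+5·5+3·0+1·7 = 32 | 4·8 = 32
Y: 5·0+5·2+3·3+1·1 = 20 | 4·5 = 20
X: 5·0+5·0+3·3+1·7 = 16 | 4·4 = 16
gcd(5,5,3,1,4) = 1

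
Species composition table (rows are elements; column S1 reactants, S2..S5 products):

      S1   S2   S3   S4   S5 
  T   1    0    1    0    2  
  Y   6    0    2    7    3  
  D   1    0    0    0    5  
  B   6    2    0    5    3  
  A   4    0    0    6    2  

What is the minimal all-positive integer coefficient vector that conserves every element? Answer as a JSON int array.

Coefficients: [5, 6, 3, 3, 1]

T: 5·1 = 5 | 6·0+3·1+3·0+1·2 = 5
Y: 5·6 = 30 | 6·0+3·2+3·7+1·3 = 30
D: 5·1 = 5 | 6·0+3·0+3·0+1·5 = 5
B: 5·6 = 30 | 6·2+3·0+3·5+1·3 = 30
A: 5·4 = 20 | 6·0+3·0+3·6+1·2 = 20
gcd(5,6,3,3,1) = 1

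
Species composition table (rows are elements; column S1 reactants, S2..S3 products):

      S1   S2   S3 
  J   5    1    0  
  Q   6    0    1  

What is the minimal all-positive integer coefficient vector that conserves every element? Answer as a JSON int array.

J: 1·5 = 5 | 5·1+6·0 = 5
Q: 1·6 = 6 | 5·0+6·1 = 6
gcd(1,5,6) = 1

Coefficients: [1, 5, 6]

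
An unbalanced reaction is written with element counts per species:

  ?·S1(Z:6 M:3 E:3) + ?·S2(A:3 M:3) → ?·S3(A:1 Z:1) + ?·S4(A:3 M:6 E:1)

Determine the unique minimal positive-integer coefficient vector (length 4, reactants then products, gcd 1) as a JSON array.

Coefficients: [1, 5, 6, 3]

A: 1·0+5·3 = 15 | 6·1+3·3 = 15
Z: 1·6+5·0 = 6 | 6·1+3·0 = 6
M: 1·3+5·3 = 18 | 6·0+3·6 = 18
E: 1·3+5·0 = 3 | 6·0+3·1 = 3
gcd(1,5,6,3) = 1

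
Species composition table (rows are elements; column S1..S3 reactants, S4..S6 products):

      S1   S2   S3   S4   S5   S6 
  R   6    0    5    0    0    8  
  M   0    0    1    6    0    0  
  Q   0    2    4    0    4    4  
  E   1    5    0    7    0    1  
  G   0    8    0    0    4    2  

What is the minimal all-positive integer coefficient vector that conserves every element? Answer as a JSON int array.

Coefficients: [3, 2, 6, 1, 1, 6]

R: 3·6+2·0+6·5 = 48 | 1·0+1·0+6·8 = 48
M: 3·0+2·0+6·1 = 6 | 1·6+1·0+6·0 = 6
Q: 3·0+2·2+6·4 = 28 | 1·0+1·4+6·4 = 28
E: 3·1+2·5+6·0 = 13 | 1·7+1·0+6·1 = 13
G: 3·0+2·8+6·0 = 16 | 1·0+1·4+6·2 = 16
gcd(3,2,6,1,1,6) = 1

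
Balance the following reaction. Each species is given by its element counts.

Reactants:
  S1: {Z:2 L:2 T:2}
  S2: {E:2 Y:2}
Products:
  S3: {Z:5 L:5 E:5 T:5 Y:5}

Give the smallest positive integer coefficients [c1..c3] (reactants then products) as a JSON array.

Coefficients: [5, 5, 2]

Z: 5·2+5·0 = 10 | 2·5 = 10
L: 5·2+5·0 = 10 | 2·5 = 10
E: 5·0+5·2 = 10 | 2·5 = 10
T: 5·2+5·0 = 10 | 2·5 = 10
Y: 5·0+5·2 = 10 | 2·5 = 10
gcd(5,5,2) = 1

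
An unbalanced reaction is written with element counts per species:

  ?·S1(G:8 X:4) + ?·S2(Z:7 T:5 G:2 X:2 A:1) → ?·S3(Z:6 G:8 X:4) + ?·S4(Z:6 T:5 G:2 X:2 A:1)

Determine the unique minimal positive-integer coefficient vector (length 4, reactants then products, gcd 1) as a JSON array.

Z: 1·0+6·7 = 42 | 1·6+6·6 = 42
T: 1·0+6·5 = 30 | 1·0+6·5 = 30
G: 1·8+6·2 = 20 | 1·8+6·2 = 20
X: 1·4+6·2 = 16 | 1·4+6·2 = 16
A: 1·0+6·1 = 6 | 1·0+6·1 = 6
gcd(1,6,1,6) = 1

Coefficients: [1, 6, 1, 6]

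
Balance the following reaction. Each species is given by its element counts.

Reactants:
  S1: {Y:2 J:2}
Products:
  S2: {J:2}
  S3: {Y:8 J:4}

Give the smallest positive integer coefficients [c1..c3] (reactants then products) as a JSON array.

Y: 4·2 = 8 | 2·0+1·8 = 8
J: 4·2 = 8 | 2·2+1·4 = 8
gcd(4,2,1) = 1

Coefficients: [4, 2, 1]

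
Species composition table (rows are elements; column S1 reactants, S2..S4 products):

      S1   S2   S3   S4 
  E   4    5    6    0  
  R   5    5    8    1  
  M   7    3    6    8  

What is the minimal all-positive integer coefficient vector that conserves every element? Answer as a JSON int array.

E: 4·4 = 16 | 2·5+1·6+2·0 = 16
R: 4·5 = 20 | 2·5+1·8+2·1 = 20
M: 4·7 = 28 | 2·3+1·6+2·8 = 28
gcd(4,2,1,2) = 1

Coefficients: [4, 2, 1, 2]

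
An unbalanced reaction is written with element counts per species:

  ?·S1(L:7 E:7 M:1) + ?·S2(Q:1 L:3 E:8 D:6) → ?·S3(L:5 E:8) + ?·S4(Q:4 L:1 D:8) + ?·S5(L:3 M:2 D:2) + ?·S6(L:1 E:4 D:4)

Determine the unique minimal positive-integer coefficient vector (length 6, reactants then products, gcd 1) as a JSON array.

Q: 4·0+4·1 = 4 | 6·0+1·4+2·0+3·0 = 4
L: 4·7+4·3 = 40 | 6·5+1·1+2·3+3·1 = 40
E: 4·7+4·8 = 60 | 6·8+1·0+2·0+3·4 = 60
M: 4·1+4·0 = 4 | 6·0+1·0+2·2+3·0 = 4
D: 4·0+4·6 = 24 | 6·0+1·8+2·2+3·4 = 24
gcd(4,4,6,1,2,3) = 1

Coefficients: [4, 4, 6, 1, 2, 3]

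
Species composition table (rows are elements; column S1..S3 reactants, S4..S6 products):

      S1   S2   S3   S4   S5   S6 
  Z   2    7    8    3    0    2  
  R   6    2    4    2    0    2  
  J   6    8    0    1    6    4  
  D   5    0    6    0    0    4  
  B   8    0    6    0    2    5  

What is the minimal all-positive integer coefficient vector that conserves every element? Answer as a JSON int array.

Z: 2·2+2·7+1·8 = 26 | 6·3+1·0+4·2 = 26
R: 2·6+2·2+1·4 = 20 | 6·2+1·0+4·2 = 20
J: 2·6+2·8+1·0 = 28 | 6·1+1·6+4·4 = 28
D: 2·5+2·0+1·6 = 16 | 6·0+1·0+4·4 = 16
B: 2·8+2·0+1·6 = 22 | 6·0+1·2+4·5 = 22
gcd(2,2,1,6,1,4) = 1

Coefficients: [2, 2, 1, 6, 1, 4]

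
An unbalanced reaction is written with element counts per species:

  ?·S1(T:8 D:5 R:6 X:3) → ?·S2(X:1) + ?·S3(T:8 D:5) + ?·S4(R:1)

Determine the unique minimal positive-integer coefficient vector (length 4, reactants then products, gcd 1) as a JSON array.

Coefficients: [1, 3, 1, 6]

T: 1·8 = 8 | 3·0+1·8+6·0 = 8
D: 1·5 = 5 | 3·0+1·5+6·0 = 5
R: 1·6 = 6 | 3·0+1·0+6·1 = 6
X: 1·3 = 3 | 3·1+1·0+6·0 = 3
gcd(1,3,1,6) = 1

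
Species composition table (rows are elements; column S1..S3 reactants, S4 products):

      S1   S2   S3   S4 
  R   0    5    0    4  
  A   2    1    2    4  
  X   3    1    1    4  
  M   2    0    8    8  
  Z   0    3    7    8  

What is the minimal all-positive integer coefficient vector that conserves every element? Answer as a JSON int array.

R: 4·0+4·5+4·0 = 20 | 5·4 = 20
A: 4·2+4·1+4·2 = 20 | 5·4 = 20
X: 4·3+4·1+4·1 = 20 | 5·4 = 20
M: 4·2+4·0+4·8 = 40 | 5·8 = 40
Z: 4·0+4·3+4·7 = 40 | 5·8 = 40
gcd(4,4,4,5) = 1

Coefficients: [4, 4, 4, 5]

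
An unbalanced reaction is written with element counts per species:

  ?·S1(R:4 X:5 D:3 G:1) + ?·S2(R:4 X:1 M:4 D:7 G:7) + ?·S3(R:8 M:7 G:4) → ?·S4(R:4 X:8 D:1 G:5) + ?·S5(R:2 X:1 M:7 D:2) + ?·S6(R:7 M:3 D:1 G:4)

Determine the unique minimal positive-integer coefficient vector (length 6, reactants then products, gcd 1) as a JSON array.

Coefficients: [2, 1, 5, 1, 3, 6]

R: 2·4+1·4+5·8 = 52 | 1·4+3·2+6·7 = 52
X: 2·5+1·1+5·0 = 11 | 1·8+3·1+6·0 = 11
M: 2·0+1·4+5·7 = 39 | 1·0+3·7+6·3 = 39
D: 2·3+1·7+5·0 = 13 | 1·1+3·2+6·1 = 13
G: 2·1+1·7+5·4 = 29 | 1·5+3·0+6·4 = 29
gcd(2,1,5,1,3,6) = 1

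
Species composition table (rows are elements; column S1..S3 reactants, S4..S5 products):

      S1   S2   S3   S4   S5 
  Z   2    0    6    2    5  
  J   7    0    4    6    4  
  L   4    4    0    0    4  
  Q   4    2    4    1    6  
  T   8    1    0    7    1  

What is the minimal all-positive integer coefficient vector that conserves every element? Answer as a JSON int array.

Coefficients: [4, 2, 5, 4, 6]

Z: 4·2+2·0+5·6 = 38 | 4·2+6·5 = 38
J: 4·7+2·0+5·4 = 48 | 4·6+6·4 = 48
L: 4·4+2·4+5·0 = 24 | 4·0+6·4 = 24
Q: 4·4+2·2+5·4 = 40 | 4·1+6·6 = 40
T: 4·8+2·1+5·0 = 34 | 4·7+6·1 = 34
gcd(4,2,5,4,6) = 1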